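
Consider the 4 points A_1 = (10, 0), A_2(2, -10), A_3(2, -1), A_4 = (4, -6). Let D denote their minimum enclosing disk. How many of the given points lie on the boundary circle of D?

2

The farthest pair is A_1–A_2 with squared distance 164. The circle on this segment as diameter has centre (6, -5) and r² = 164/4 = 41.
Check A_3: distance² to centre = 32 ≤ 41, so it lies inside.
All remaining points lie in this disk, and no smaller disk contains both endpoints, so this is the minimum enclosing circle.
The points at distance exactly r from the centre are A_1, A_2 — 2 points.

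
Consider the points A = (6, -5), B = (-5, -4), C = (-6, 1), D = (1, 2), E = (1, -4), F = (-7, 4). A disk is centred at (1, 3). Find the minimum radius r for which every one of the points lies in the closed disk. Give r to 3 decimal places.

9.434

The required radius is the distance from (1, 3) to the farthest point.
Squared distances: 89, 85, 53, 1, 49, 65.
Maximum is 89, attained at A.
r = √89 ≈ 9.434.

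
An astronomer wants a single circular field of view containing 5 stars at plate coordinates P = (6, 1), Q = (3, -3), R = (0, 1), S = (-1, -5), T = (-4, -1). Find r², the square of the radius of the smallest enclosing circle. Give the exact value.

The minimum enclosing circle is determined by three boundary points: P, S, T.
Their circumcentre is (49/46, -15/46) with r² = 27625/1058.
The farthest remaining point Q is at distance² 11525/1058 ≤ 27625/1058.

27625/1058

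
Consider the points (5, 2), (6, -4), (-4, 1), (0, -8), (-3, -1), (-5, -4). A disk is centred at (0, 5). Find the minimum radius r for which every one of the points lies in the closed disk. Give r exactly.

13

The required radius is the distance from (0, 5) to the farthest point.
Squared distances: 34, 117, 32, 169, 45, 106.
Maximum is 169, attained at (0, -8).
r = √169 = 13.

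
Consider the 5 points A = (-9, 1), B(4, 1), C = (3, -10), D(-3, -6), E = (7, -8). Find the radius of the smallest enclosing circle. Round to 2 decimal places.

9.18

A smallest enclosing disk is always determined by at most three of the input points on its boundary.
The farthest pair is A–E with squared distance 337. The circle on this segment as diameter has centre (-1, -3.5) and r² = 337/4 = 84.25.
Check B: distance² to centre = 45.25 ≤ 84.25, so it lies inside.
All remaining points lie in this disk, and no smaller disk contains both endpoints, so this is the minimum enclosing circle.
r = √(84.25) ≈ 9.18.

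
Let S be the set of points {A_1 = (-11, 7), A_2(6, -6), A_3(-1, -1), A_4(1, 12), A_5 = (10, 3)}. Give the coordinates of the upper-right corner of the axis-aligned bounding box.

x-range [-11, 10], y-range [-6, 12].
The upper-right corner is (10, 12).

(10, 12)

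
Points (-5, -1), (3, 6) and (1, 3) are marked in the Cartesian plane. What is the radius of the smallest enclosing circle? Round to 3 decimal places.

5.315

Call the three points A, B, C in the order given.
Side lengths²: AB² = 113, AC² = 52, BC² = 13.
Since AB² = 113 ≥ 52 + 13 = 65, the angle opposite AB is not acute, so the smallest enclosing circle has AB as diameter.
Centre = midpoint of AB = (-1, 2.5), r² = 113/4 = 28.25.
r = √(28.25) ≈ 5.315.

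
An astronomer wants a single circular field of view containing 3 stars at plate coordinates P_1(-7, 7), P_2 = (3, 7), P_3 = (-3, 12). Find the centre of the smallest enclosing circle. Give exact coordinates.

(-2, 7.1)

Side lengths²: P_1P_2² = 100, P_1P_3² = 41, P_2P_3² = 61.
Since P_1P_2² = 100 < 61 + 41 = 102, the triangle is acute, so the smallest enclosing circle is the circumcircle.
Circumcentre = (-2, 7.1), r² = 25.01.
Centre = (-2, 7.1).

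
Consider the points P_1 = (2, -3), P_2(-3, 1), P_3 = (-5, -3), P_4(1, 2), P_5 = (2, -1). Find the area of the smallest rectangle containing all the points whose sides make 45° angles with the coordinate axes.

49.5

In coordinates u = x + y, v = x − y the rectangle is axis-aligned; the map (x,y)→(u,v) scales areas by 2.
u-values: -1, -2, -8, 3, 1; range = 3 − (-8) = 11.
v-values: 5, -4, -2, -1, 3; range = 5 − (-4) = 9.
Area = (11 × 9) / 2 = 49.5.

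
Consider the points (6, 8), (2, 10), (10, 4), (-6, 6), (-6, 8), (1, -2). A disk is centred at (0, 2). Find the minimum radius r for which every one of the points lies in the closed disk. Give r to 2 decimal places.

10.20

The required radius is the distance from (0, 2) to the farthest point.
Squared distances: 72, 68, 104, 52, 72, 17.
Maximum is 104, attained at (10, 4).
r = √104 ≈ 10.20.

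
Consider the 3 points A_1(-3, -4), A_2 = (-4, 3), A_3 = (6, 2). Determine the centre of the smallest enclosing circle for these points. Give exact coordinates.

(35/46, 5/46)

Side lengths²: A_1A_2² = 50, A_1A_3² = 117, A_2A_3² = 101.
Since A_1A_3² = 117 < 101 + 50 = 151, the triangle is acute, so the smallest enclosing circle is the circumcircle.
Circumcentre = (35/46, 5/46), r² = 32825/1058.
Centre = (35/46, 5/46).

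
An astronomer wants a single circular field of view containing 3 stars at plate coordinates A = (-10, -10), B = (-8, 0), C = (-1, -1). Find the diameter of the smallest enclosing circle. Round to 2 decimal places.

Side lengths²: AB² = 104, AC² = 162, BC² = 50.
Since AC² = 162 ≥ 104 + 50 = 154, the angle opposite AC is not acute, so the smallest enclosing circle has AC as diameter.
Centre = midpoint of AC = (-5.5, -5.5), r² = 162/4 = 40.5.
Diameter = 2r = 2√(40.5) ≈ 12.73.

12.73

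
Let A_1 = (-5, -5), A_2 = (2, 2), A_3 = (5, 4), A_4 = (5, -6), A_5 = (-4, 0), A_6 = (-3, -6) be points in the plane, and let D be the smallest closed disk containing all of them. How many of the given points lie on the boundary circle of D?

3

A smallest enclosing disk is always determined by at most three of the input points on its boundary.
The minimum enclosing circle is determined by three boundary points: A_1, A_3, A_4.
Their circumcentre is (0.45, -1) with r² = 45.7025.
The farthest remaining point A_6 is at distance² 36.9025 ≤ 45.7025.
The points at distance exactly r from the centre are A_1, A_3, A_4 — 3 points.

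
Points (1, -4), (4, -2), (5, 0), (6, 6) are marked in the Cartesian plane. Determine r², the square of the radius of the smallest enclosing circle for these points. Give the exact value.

By Welzl's lemma the MEC is supported by two points (diametrically opposite) or three points (on a circumcircle).
The farthest pair is (1, -4)–(6, 6) with squared distance 125. The circle on this segment as diameter has centre (3.5, 1) and r² = 125/4 = 31.25.
Check (4, -2): distance² to centre = 9.25 ≤ 31.25, so it lies inside.
All remaining points lie in this disk, and no smaller disk contains both endpoints, so this is the minimum enclosing circle.

31.25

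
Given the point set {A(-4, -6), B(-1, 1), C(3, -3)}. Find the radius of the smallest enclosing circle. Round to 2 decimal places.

4.10

Side lengths²: AB² = 58, AC² = 58, BC² = 32.
Since AC² = 58 < 58 + 32 = 90, the triangle is acute, so the smallest enclosing circle is the circumcircle.
Circumcentre = (-1.1, -3.1), r² = 16.82.
r = √(16.82) ≈ 4.10.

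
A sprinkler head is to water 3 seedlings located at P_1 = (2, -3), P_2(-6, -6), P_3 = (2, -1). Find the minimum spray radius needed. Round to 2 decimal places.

4.72

Side lengths²: P_1P_2² = 73, P_1P_3² = 4, P_2P_3² = 89.
Since P_2P_3² = 89 ≥ 73 + 4 = 77, the angle opposite P_2P_3 is not acute, so the smallest enclosing circle has P_2P_3 as diameter.
Centre = midpoint of P_2P_3 = (-2, -3.5), r² = 89/4 = 22.25.
r = √(22.25) ≈ 4.72.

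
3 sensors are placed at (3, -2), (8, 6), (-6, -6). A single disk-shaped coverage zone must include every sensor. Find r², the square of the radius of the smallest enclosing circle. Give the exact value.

85

Call the three points A, B, C in the order given.
Side lengths²: AB² = 89, AC² = 97, BC² = 340.
Since BC² = 340 ≥ 97 + 89 = 186, the angle opposite BC is not acute, so the smallest enclosing circle has BC as diameter.
Centre = midpoint of BC = (1, 0), r² = 340/4 = 85.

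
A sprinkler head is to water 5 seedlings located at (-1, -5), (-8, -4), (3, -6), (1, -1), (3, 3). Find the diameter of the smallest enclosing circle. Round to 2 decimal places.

13.25

By Welzl's lemma the MEC is supported by two points (diametrically opposite) or three points (on a circumcircle).
The minimum enclosing circle is determined by three boundary points: (-8, -4), (3, -6), (3, 3).
Their circumcentre is (-41/22, -1.5) with r² = 10625/242.
The farthest remaining point (-1, -5) is at distance² 3145/242 ≤ 10625/242.
Diameter = 2r = 2√(10625/242) ≈ 13.25.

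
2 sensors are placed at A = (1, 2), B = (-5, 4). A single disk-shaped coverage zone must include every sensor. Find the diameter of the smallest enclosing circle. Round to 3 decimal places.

The smallest circle enclosing two points has them as diameter endpoints.
Centre = midpoint = (-2, 3); r² = |AB|²/4 = 40/4 = 10.
Diameter = 2r = 2√10 ≈ 6.325.

6.325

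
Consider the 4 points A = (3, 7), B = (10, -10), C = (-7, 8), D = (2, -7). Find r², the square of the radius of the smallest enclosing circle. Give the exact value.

The minimum enclosing circle of a finite set is fixed by two of the points (as a diameter) or three (as a circumcircle).
The farthest pair is B–C with squared distance 613. The circle on this segment as diameter has centre (1.5, -1) and r² = 613/4 = 153.25.
Check A: distance² to centre = 66.25 ≤ 153.25, so it lies inside.
All remaining points lie in this disk, and no smaller disk contains both endpoints, so this is the minimum enclosing circle.

153.25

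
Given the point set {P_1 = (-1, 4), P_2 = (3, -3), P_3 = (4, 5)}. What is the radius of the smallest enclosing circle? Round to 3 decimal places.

4.249

Side lengths²: P_1P_2² = 65, P_1P_3² = 26, P_2P_3² = 65.
Since P_2P_3² = 65 < 65 + 26 = 91, the triangle is acute, so the smallest enclosing circle is the circumcircle.
Circumcentre = (13/6, 7/6), r² = 325/18.
r = √(325/18) ≈ 4.249.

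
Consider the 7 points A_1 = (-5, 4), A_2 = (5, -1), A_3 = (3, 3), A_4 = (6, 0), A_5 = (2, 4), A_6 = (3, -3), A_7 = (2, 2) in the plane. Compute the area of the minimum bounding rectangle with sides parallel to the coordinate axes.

77

x ranges over [-5, 6], width 11.
y ranges over [-3, 4], height 7.
Area = 11 × 7 = 77.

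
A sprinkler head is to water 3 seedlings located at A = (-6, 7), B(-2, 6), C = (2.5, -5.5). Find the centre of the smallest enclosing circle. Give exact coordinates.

Side lengths²: AB² = 17, AC² = 228.5, BC² = 152.5.
Since AC² = 228.5 ≥ 152.5 + 17 = 169.5, the angle opposite AC is not acute, so the smallest enclosing circle has AC as diameter.
Centre = midpoint of AC = (-1.75, 0.75), r² = 228.5/4 = 57.125.
Centre = (-1.75, 0.75).

(-1.75, 0.75)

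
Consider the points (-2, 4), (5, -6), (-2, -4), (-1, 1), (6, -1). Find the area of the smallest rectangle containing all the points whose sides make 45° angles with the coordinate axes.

93.5

In coordinates u = x + y, v = x − y the rectangle is axis-aligned; the map (x,y)→(u,v) scales areas by 2.
u-values: 2, -1, -6, 0, 5; range = 5 − (-6) = 11.
v-values: -6, 11, 2, -2, 7; range = 11 − (-6) = 17.
Area = (11 × 17) / 2 = 93.5.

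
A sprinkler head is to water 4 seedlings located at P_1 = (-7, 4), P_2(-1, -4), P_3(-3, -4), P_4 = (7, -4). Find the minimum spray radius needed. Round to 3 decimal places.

A smallest enclosing disk is always determined by at most three of the input points on its boundary.
The farthest pair is P_1–P_4 with squared distance 260. The circle on this segment as diameter has centre (0, 0) and r² = 260/4 = 65.
Check P_2: distance² to centre = 17 ≤ 65, so it lies inside.
All remaining points lie in this disk, and no smaller disk contains both endpoints, so this is the minimum enclosing circle.
r = √65 ≈ 8.062.

8.062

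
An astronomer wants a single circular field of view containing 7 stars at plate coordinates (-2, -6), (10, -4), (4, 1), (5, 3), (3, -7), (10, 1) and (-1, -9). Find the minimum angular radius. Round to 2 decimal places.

A smallest enclosing disk is always determined by at most three of the input points on its boundary.
The farthest pair is (10, 1)–(-1, -9) with squared distance 221. The circle on this segment as diameter has centre (4.5, -4) and r² = 221/4 = 55.25.
Check (-2, -6): distance² to centre = 46.25 ≤ 55.25, so it lies inside.
All remaining points lie in this disk, and no smaller disk contains both endpoints, so this is the minimum enclosing circle.
r = √(55.25) ≈ 7.43.

7.43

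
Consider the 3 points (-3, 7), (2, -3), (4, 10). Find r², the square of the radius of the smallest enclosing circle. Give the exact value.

25085/578

Call the three points A, B, C in the order given.
Side lengths²: AB² = 125, AC² = 58, BC² = 173.
Since BC² = 173 < 125 + 58 = 183, the triangle is acute, so the smallest enclosing circle is the circumcircle.
Circumcentre = (89/34, 121/34), r² = 25085/578.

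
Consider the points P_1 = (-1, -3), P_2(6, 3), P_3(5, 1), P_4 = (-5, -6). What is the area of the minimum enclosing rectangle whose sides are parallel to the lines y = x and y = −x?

30

In coordinates u = x + y, v = x − y the rectangle is axis-aligned; the map (x,y)→(u,v) scales areas by 2.
u-values: -4, 9, 6, -11; range = 9 − (-11) = 20.
v-values: 2, 3, 4, 1; range = 4 − 1 = 3.
Area = (20 × 3) / 2 = 30.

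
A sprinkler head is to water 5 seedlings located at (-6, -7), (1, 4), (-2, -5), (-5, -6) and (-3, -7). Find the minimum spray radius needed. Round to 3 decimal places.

6.519

By Welzl's lemma the MEC is supported by two points (diametrically opposite) or three points (on a circumcircle).
The farthest pair is (-6, -7)–(1, 4) with squared distance 170. The circle on this segment as diameter has centre (-2.5, -1.5) and r² = 170/4 = 42.5.
Check (-2, -5): distance² to centre = 12.5 ≤ 42.5, so it lies inside.
All remaining points lie in this disk, and no smaller disk contains both endpoints, so this is the minimum enclosing circle.
r = √(42.5) ≈ 6.519.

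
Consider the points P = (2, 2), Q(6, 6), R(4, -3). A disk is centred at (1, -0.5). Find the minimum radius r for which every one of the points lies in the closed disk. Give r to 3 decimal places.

The required radius is the distance from (1, -0.5) to the farthest point.
Squared distances: 7.25, 67.25, 15.25.
Maximum is 67.25, attained at Q.
r = √(67.25) ≈ 8.201.

8.201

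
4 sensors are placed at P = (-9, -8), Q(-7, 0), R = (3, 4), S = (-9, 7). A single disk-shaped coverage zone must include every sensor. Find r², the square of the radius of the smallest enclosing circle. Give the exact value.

76.5

By Welzl's lemma the MEC is supported by two points (diametrically opposite) or three points (on a circumcircle).
The minimum enclosing circle is determined by three boundary points: P, R, S.
Their circumcentre is (-4.5, -0.5) with r² = 76.5.
The farthest remaining point Q is at distance² 6.5 ≤ 76.5.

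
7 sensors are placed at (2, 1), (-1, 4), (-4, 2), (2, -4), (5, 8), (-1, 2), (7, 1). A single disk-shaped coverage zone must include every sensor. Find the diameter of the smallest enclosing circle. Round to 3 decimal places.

12.614

By Welzl's lemma the MEC is supported by two points (diametrically opposite) or three points (on a circumcircle).
The minimum enclosing circle is determined by three boundary points: (-4, 2), (2, -4), (5, 8).
Their circumcentre is (2.3, 2.3) with r² = 39.78.
The farthest remaining point (7, 1) is at distance² 23.78 ≤ 39.78.
Diameter = 2r = 2√(39.78) ≈ 12.614.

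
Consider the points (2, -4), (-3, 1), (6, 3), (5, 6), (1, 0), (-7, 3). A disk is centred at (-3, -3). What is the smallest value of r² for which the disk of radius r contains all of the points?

The required radius is the distance from (-3, -3) to the farthest point.
Squared distances: 26, 16, 117, 145, 25, 52.
Maximum is 145, attained at (5, 6).

145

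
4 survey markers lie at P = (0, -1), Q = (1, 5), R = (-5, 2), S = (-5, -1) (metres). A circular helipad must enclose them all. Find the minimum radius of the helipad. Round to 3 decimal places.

4.243

By Welzl's lemma the MEC is supported by two points (diametrically opposite) or three points (on a circumcircle).
The farthest pair is Q–S with squared distance 72. The circle on this segment as diameter has centre (-2, 2) and r² = 72/4 = 18.
Check P: distance² to centre = 13 ≤ 18, so it lies inside.
All remaining points lie in this disk, and no smaller disk contains both endpoints, so this is the minimum enclosing circle.
r = √18 ≈ 4.243.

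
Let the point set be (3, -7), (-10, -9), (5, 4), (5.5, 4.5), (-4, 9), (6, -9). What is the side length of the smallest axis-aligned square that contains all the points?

The bounding box has width 16 and height 18.
An axis-aligned square enclosing the set must have side ≥ max(width, height).
So the minimum side is max(16, 18) = 18.

18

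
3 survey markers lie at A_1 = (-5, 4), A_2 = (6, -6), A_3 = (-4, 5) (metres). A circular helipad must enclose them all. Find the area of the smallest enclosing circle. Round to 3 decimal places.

173.967

Side lengths²: A_1A_2² = 221, A_1A_3² = 2, A_2A_3² = 221.
Since A_2A_3² = 221 < 221 + 2 = 223, the triangle is acute, so the smallest enclosing circle is the circumcircle.
Circumcentre = (31/42, -31/42), r² = 48841/882.
Area = π·r² = π·48841/882 ≈ 173.967.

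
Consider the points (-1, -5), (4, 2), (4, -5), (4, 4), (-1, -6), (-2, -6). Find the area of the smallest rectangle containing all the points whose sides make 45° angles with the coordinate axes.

72

In coordinates u = x + y, v = x − y the rectangle is axis-aligned; the map (x,y)→(u,v) scales areas by 2.
u-values: -6, 6, -1, 8, -7, -8; range = 8 − (-8) = 16.
v-values: 4, 2, 9, 0, 5, 4; range = 9 − 0 = 9.
Area = (16 × 9) / 2 = 72.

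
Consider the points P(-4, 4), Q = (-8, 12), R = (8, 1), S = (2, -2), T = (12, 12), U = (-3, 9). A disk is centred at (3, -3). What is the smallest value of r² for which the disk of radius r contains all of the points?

346

The required radius is the distance from (3, -3) to the farthest point.
Squared distances: 98, 346, 41, 2, 306, 180.
Maximum is 346, attained at Q.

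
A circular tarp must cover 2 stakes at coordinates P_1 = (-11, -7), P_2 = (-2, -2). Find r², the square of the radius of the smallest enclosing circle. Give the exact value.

The smallest circle enclosing two points has them as diameter endpoints.
Centre = midpoint = (-6.5, -4.5); r² = |P_1P_2|²/4 = 106/4 = 26.5.

26.5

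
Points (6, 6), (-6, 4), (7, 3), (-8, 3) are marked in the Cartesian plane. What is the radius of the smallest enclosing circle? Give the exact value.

By Welzl's lemma the MEC is supported by two points (diametrically opposite) or three points (on a circumcircle).
The farthest pair is (7, 3)–(-8, 3) with squared distance 225. The circle on this segment as diameter has centre (-0.5, 3) and r² = 225/4 = 56.25.
Check (6, 6): distance² to centre = 51.25 ≤ 56.25, so it lies inside.
All remaining points lie in this disk, and no smaller disk contains both endpoints, so this is the minimum enclosing circle.
r = √(56.25) = 7.5.

7.5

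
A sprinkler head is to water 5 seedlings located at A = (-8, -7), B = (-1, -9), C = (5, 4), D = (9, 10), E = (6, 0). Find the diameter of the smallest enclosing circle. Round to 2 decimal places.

A smallest enclosing disk is always determined by at most three of the input points on its boundary.
The farthest pair is A–D with squared distance 578. The circle on this segment as diameter has centre (0.5, 1.5) and r² = 578/4 = 144.5.
Check B: distance² to centre = 112.5 ≤ 144.5, so it lies inside.
All remaining points lie in this disk, and no smaller disk contains both endpoints, so this is the minimum enclosing circle.
Diameter = 2r = 2√(144.5) ≈ 24.04.

24.04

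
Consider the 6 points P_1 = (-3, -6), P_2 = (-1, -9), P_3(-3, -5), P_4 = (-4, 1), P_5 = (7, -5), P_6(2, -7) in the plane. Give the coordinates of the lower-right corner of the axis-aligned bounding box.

x-range [-4, 7], y-range [-9, 1].
The lower-right corner is (7, -9).

(7, -9)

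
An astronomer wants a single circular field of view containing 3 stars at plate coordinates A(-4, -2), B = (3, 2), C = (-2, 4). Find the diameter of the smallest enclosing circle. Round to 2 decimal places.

Side lengths²: AB² = 65, AC² = 40, BC² = 29.
Since AB² = 65 < 40 + 29 = 69, the triangle is acute, so the smallest enclosing circle is the circumcircle.
Circumcentre = (-21/34, 7/34), r² = 9425/578.
Diameter = 2r = 2√(9425/578) ≈ 8.08.

8.08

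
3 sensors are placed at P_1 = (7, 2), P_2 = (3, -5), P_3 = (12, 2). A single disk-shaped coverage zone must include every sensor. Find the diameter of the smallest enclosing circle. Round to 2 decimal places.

11.40

Side lengths²: P_1P_2² = 65, P_1P_3² = 25, P_2P_3² = 130.
Since P_2P_3² = 130 ≥ 65 + 25 = 90, the angle opposite P_2P_3 is not acute, so the smallest enclosing circle has P_2P_3 as diameter.
Centre = midpoint of P_2P_3 = (7.5, -1.5), r² = 130/4 = 32.5.
Diameter = 2r = 2√(32.5) ≈ 11.40.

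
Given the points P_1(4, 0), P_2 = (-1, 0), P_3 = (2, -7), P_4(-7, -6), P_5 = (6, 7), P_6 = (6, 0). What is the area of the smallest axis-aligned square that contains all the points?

The bounding box has width 13 and height 14.
An axis-aligned square enclosing the set must have side ≥ max(width, height).
So the minimum side is max(13, 14) = 14.
Area = 14² = 196.

196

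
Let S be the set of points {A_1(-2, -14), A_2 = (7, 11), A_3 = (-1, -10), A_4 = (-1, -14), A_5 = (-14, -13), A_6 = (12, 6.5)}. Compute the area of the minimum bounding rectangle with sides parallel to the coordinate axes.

x ranges over [-14, 12], width 26.
y ranges over [-14, 11], height 25.
Area = 26 × 25 = 650.

650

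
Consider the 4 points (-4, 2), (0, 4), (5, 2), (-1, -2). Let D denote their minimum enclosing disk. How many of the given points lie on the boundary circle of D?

2

A smallest enclosing disk is always determined by at most three of the input points on its boundary.
The farthest pair is (-4, 2)–(5, 2) with squared distance 81. The circle on this segment as diameter has centre (0.5, 2) and r² = 81/4 = 20.25.
Check (0, 4): distance² to centre = 4.25 ≤ 20.25, so it lies inside.
All remaining points lie in this disk, and no smaller disk contains both endpoints, so this is the minimum enclosing circle.
The points at distance exactly r from the centre are (-4, 2), (5, 2) — 2 points.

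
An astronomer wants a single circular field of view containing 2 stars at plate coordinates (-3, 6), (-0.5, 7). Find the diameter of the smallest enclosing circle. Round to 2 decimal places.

The smallest circle enclosing two points has them as diameter endpoints.
Centre = midpoint = (-1.75, 6.5); r² = |(-3, 6)−(-0.5, 7)|²/4 = 7.25/4 = 1.8125.
Diameter = 2r = 2√(1.8125) ≈ 2.69.

2.69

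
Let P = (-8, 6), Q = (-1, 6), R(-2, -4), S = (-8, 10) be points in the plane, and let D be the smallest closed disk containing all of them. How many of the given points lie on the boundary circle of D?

The minimum enclosing circle of a finite set is fixed by two of the points (as a diameter) or three (as a circumcircle).
The farthest pair is R–S with squared distance 232. The circle on this segment as diameter has centre (-5, 3) and r² = 232/4 = 58.
Check P: distance² to centre = 18 ≤ 58, so it lies inside.
All remaining points lie in this disk, and no smaller disk contains both endpoints, so this is the minimum enclosing circle.
The points at distance exactly r from the centre are R, S — 2 points.

2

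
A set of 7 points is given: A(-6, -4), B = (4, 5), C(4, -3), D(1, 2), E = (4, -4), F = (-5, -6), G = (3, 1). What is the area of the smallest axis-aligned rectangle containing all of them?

x ranges over [-6, 4], width 10.
y ranges over [-6, 5], height 11.
Area = 10 × 11 = 110.

110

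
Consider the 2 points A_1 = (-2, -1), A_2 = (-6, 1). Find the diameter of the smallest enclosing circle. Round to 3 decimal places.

The smallest circle enclosing two points has them as diameter endpoints.
Centre = midpoint = (-4, 0); r² = |A_1A_2|²/4 = 20/4 = 5.
Diameter = 2r = 2√5 ≈ 4.472.

4.472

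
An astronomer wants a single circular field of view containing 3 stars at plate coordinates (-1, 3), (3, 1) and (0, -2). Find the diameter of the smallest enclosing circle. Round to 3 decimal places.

5.375

Call the three points A, B, C in the order given.
Side lengths²: AB² = 20, AC² = 26, BC² = 18.
Since AC² = 26 < 20 + 18 = 38, the triangle is acute, so the smallest enclosing circle is the circumcircle.
Circumcentre = (1/3, 2/3), r² = 65/9.
Diameter = 2r = 2√(65/9) ≈ 5.375.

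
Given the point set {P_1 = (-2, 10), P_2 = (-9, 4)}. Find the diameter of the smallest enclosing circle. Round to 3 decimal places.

The smallest circle enclosing two points has them as diameter endpoints.
Centre = midpoint = (-5.5, 7); r² = |P_1P_2|²/4 = 85/4 = 21.25.
Diameter = 2r = 2√(21.25) ≈ 9.220.

9.220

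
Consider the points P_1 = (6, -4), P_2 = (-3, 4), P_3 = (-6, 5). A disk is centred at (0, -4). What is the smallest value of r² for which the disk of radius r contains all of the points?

The required radius is the distance from (0, -4) to the farthest point.
Squared distances: 36, 73, 117.
Maximum is 117, attained at P_3.

117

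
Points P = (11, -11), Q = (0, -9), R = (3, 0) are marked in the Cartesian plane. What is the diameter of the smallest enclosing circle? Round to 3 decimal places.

13.740

Side lengths²: PQ² = 125, PR² = 185, QR² = 90.
Since PR² = 185 < 125 + 90 = 215, the triangle is acute, so the smallest enclosing circle is the circumcircle.
Circumcentre = (87/14, -85/14), r² = 4625/98.
Diameter = 2r = 2√(4625/98) ≈ 13.740.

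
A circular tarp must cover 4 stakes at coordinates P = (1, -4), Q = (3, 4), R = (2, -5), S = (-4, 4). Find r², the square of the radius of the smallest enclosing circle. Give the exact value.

The minimum enclosing circle of a finite set is fixed by two of the points (as a diameter) or three (as a circumcircle).
The minimum enclosing circle is determined by three boundary points: Q, R, S.
Their circumcentre is (-0.5, -1/6) with r² = 533/18.
The farthest remaining point P is at distance² 305/18 ≤ 533/18.

533/18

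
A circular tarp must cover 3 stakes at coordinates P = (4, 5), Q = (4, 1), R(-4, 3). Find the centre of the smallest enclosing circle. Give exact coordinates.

Side lengths²: PQ² = 16, PR² = 68, QR² = 68.
Since QR² = 68 < 68 + 16 = 84, the triangle is acute, so the smallest enclosing circle is the circumcircle.
Circumcentre = (0.25, 3), r² = 18.0625.
Centre = (0.25, 3).

(0.25, 3)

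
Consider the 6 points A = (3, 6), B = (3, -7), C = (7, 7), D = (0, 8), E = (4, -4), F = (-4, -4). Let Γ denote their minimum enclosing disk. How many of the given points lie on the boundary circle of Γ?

The minimum enclosing circle of a finite set is fixed by two of the points (as a diameter) or three (as a circumcircle).
The minimum enclosing circle is determined by three boundary points: B, C, F.
Their circumcentre is (2.2, 0.8) with r² = 61.48.
The farthest remaining point D is at distance² 56.68 ≤ 61.48.
The points at distance exactly r from the centre are B, C, F — 3 points.

3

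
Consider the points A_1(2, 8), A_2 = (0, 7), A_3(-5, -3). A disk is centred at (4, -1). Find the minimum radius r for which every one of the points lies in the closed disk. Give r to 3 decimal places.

The required radius is the distance from (4, -1) to the farthest point.
Squared distances: 85, 80, 85.
Maximum is 85, attained at A_1.
r = √85 ≈ 9.220.

9.220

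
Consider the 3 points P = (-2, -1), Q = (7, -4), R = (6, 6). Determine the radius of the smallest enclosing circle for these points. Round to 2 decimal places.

Side lengths²: PQ² = 90, PR² = 113, QR² = 101.
Since PR² = 113 < 101 + 90 = 191, the triangle is acute, so the smallest enclosing circle is the circumcircle.
Circumcentre = (207/58, 41/58), r² = 57065/1682.
r = √(57065/1682) ≈ 5.82.

5.82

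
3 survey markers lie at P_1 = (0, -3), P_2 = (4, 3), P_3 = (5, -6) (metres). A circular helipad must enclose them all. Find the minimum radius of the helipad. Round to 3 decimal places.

4.533

Side lengths²: P_1P_2² = 52, P_1P_3² = 34, P_2P_3² = 82.
Since P_2P_3² = 82 < 52 + 34 = 86, the triangle is acute, so the smallest enclosing circle is the circumcircle.
Circumcentre = (30/7, -32/21), r² = 9061/441.
r = √(9061/441) ≈ 4.533.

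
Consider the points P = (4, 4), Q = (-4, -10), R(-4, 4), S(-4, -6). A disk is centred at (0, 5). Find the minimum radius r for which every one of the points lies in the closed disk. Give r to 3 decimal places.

15.524

The required radius is the distance from (0, 5) to the farthest point.
Squared distances: 17, 241, 17, 137.
Maximum is 241, attained at Q.
r = √241 ≈ 15.524.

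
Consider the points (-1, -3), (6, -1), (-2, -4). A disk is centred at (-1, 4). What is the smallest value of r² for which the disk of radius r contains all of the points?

74

The required radius is the distance from (-1, 4) to the farthest point.
Squared distances: 49, 74, 65.
Maximum is 74, attained at (6, -1).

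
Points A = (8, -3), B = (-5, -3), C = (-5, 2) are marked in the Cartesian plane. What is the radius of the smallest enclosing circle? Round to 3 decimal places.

6.964

Side lengths²: AB² = 169, AC² = 194, BC² = 25.
Since AC² = 194 ≥ 169 + 25 = 194, the angle opposite AC is not acute, so the smallest enclosing circle has AC as diameter.
Centre = midpoint of AC = (1.5, -0.5), r² = 194/4 = 48.5.
r = √(48.5) ≈ 6.964.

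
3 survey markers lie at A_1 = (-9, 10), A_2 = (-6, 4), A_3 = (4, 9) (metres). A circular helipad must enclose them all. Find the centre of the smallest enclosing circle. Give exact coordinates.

Side lengths²: A_1A_2² = 45, A_1A_3² = 170, A_2A_3² = 125.
Since A_1A_3² = 170 ≥ 125 + 45 = 170, the angle opposite A_1A_3 is not acute, so the smallest enclosing circle has A_1A_3 as diameter.
Centre = midpoint of A_1A_3 = (-2.5, 9.5), r² = 170/4 = 42.5.
Centre = (-2.5, 9.5).

(-2.5, 9.5)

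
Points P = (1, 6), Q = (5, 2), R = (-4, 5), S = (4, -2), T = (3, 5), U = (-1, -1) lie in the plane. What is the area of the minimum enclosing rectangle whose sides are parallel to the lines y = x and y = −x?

In coordinates u = x + y, v = x − y the rectangle is axis-aligned; the map (x,y)→(u,v) scales areas by 2.
u-values: 7, 7, 1, 2, 8, -2; range = 8 − (-2) = 10.
v-values: -5, 3, -9, 6, -2, 0; range = 6 − (-9) = 15.
Area = (10 × 15) / 2 = 75.

75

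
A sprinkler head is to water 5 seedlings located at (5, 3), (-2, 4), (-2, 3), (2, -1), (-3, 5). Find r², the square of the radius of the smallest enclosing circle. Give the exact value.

The minimum enclosing circle is determined by three boundary points: (5, 3), (2, -1), (-3, 5).
Their circumcentre is (29/38, 58/19) with r² = 25925/1444.
The farthest remaining point (-2, 4) is at distance² 12321/1444 ≤ 25925/1444.

25925/1444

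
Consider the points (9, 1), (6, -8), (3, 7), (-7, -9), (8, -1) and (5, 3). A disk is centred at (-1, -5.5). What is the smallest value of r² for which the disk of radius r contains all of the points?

The required radius is the distance from (-1, -5.5) to the farthest point.
Squared distances: 142.25, 55.25, 172.25, 48.25, 101.25, 108.25.
Maximum is 172.25, attained at (3, 7).

172.25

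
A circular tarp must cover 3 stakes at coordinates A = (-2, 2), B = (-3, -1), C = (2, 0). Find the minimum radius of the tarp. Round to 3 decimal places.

2.575

Side lengths²: AB² = 10, AC² = 20, BC² = 26.
Since BC² = 26 < 20 + 10 = 30, the triangle is acute, so the smallest enclosing circle is the circumcircle.
Circumcentre = (-4/7, -1/7), r² = 325/49.
r = √(325/49) ≈ 2.575.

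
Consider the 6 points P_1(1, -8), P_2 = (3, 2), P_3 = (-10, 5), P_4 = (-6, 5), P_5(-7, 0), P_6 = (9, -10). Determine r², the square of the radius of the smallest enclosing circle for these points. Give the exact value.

146.5

The minimum enclosing circle of a finite set is fixed by two of the points (as a diameter) or three (as a circumcircle).
The farthest pair is P_3–P_6 with squared distance 586. The circle on this segment as diameter has centre (-0.5, -2.5) and r² = 586/4 = 146.5.
Check P_1: distance² to centre = 32.5 ≤ 146.5, so it lies inside.
All remaining points lie in this disk, and no smaller disk contains both endpoints, so this is the minimum enclosing circle.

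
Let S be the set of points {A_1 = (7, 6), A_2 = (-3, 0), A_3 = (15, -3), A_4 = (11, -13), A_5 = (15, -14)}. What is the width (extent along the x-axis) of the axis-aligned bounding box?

max x = 15, min x = -3, so width = 18.

18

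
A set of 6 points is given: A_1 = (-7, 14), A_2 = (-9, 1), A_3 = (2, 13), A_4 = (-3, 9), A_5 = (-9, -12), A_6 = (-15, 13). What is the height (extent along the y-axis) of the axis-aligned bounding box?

max y = 14, min y = -12, so height = 26.

26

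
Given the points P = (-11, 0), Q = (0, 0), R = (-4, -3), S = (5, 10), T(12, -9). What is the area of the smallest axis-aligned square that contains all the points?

The bounding box has width 23 and height 19.
An axis-aligned square enclosing the set must have side ≥ max(width, height).
So the minimum side is max(23, 19) = 23.
Area = 23² = 529.

529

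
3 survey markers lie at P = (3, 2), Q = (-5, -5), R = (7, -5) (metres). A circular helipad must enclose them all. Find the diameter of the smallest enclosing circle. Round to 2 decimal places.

Side lengths²: PQ² = 113, PR² = 65, QR² = 144.
Since QR² = 144 < 113 + 65 = 178, the triangle is acute, so the smallest enclosing circle is the circumcircle.
Circumcentre = (1, -53/14), r² = 7345/196.
Diameter = 2r = 2√(7345/196) ≈ 12.24.

12.24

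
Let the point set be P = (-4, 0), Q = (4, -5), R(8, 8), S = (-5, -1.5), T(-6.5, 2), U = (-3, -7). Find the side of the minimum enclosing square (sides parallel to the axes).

15

The bounding box has width 14.5 and height 15.
An axis-aligned square enclosing the set must have side ≥ max(width, height).
So the minimum side is max(14.5, 15) = 15.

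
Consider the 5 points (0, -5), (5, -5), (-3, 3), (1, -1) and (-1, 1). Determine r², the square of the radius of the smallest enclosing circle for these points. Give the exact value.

The minimum enclosing circle of a finite set is fixed by two of the points (as a diameter) or three (as a circumcircle).
The farthest pair is (5, -5)–(-3, 3) with squared distance 128. The circle on this segment as diameter has centre (1, -1) and r² = 128/4 = 32.
Check (0, -5): distance² to centre = 17 ≤ 32, so it lies inside.
All remaining points lie in this disk, and no smaller disk contains both endpoints, so this is the minimum enclosing circle.

32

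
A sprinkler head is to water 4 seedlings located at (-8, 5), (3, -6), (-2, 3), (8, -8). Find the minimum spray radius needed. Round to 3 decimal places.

By Welzl's lemma the MEC is supported by two points (diametrically opposite) or three points (on a circumcircle).
The farthest pair is (-8, 5)–(8, -8) with squared distance 425. The circle on this segment as diameter has centre (0, -1.5) and r² = 425/4 = 106.25.
Check (3, -6): distance² to centre = 29.25 ≤ 106.25, so it lies inside.
All remaining points lie in this disk, and no smaller disk contains both endpoints, so this is the minimum enclosing circle.
r = √(106.25) ≈ 10.308.

10.308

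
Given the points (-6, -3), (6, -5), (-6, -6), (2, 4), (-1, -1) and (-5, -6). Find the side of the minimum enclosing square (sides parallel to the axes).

12

The bounding box has width 12 and height 10.
An axis-aligned square enclosing the set must have side ≥ max(width, height).
So the minimum side is max(12, 10) = 12.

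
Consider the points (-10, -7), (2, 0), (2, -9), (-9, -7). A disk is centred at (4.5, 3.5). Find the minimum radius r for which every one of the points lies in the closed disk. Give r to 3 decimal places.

The required radius is the distance from (4.5, 3.5) to the farthest point.
Squared distances: 320.5, 18.5, 162.5, 292.5.
Maximum is 320.5, attained at (-10, -7).
r = √(320.5) ≈ 17.903.

17.903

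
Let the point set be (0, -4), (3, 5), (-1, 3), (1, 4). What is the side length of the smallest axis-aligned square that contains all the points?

9

The bounding box has width 4 and height 9.
An axis-aligned square enclosing the set must have side ≥ max(width, height).
So the minimum side is max(4, 9) = 9.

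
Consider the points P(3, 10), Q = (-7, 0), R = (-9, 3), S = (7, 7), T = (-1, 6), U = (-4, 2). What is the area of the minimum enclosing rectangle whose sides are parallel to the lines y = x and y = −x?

In coordinates u = x + y, v = x − y the rectangle is axis-aligned; the map (x,y)→(u,v) scales areas by 2.
u-values: 13, -7, -6, 14, 5, -2; range = 14 − (-7) = 21.
v-values: -7, -7, -12, 0, -7, -6; range = 0 − (-12) = 12.
Area = (21 × 12) / 2 = 126.

126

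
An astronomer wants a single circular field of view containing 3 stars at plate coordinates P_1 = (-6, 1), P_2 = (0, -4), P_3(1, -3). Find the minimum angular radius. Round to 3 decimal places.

4.031

Side lengths²: P_1P_2² = 61, P_1P_3² = 65, P_2P_3² = 2.
Since P_1P_3² = 65 ≥ 61 + 2 = 63, the angle opposite P_1P_3 is not acute, so the smallest enclosing circle has P_1P_3 as diameter.
Centre = midpoint of P_1P_3 = (-2.5, -1), r² = 65/4 = 16.25.
r = √(16.25) ≈ 4.031.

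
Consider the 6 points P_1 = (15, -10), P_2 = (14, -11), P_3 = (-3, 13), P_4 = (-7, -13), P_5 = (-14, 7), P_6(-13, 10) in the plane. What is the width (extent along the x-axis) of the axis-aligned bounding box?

29

max x = 15, min x = -14, so width = 29.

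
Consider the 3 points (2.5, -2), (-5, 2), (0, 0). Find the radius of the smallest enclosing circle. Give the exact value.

4.25

Call the three points A, B, C in the order given.
Side lengths²: AB² = 72.25, AC² = 10.25, BC² = 29.
Since AB² = 72.25 ≥ 29 + 10.25 = 39.25, the angle opposite AB is not acute, so the smallest enclosing circle has AB as diameter.
Centre = midpoint of AB = (-1.25, 0), r² = 72.25/4 = 18.0625.
r = √(18.0625) = 4.25.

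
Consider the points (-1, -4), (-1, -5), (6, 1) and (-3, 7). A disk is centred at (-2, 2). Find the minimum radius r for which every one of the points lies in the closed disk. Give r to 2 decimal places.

8.06

The required radius is the distance from (-2, 2) to the farthest point.
Squared distances: 37, 50, 65, 26.
Maximum is 65, attained at (6, 1).
r = √65 ≈ 8.06.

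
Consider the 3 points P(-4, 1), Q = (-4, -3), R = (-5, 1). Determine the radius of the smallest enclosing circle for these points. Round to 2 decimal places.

Side lengths²: PQ² = 16, PR² = 1, QR² = 17.
Since QR² = 17 ≥ 16 + 1 = 17, the angle opposite QR is not acute, so the smallest enclosing circle has QR as diameter.
Centre = midpoint of QR = (-4.5, -1), r² = 17/4 = 4.25.
r = √(4.25) ≈ 2.06.

2.06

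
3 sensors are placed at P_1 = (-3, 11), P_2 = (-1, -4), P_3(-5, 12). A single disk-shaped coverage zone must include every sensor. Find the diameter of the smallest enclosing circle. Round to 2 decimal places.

16.49

Side lengths²: P_1P_2² = 229, P_1P_3² = 5, P_2P_3² = 272.
Since P_2P_3² = 272 ≥ 229 + 5 = 234, the angle opposite P_2P_3 is not acute, so the smallest enclosing circle has P_2P_3 as diameter.
Centre = midpoint of P_2P_3 = (-3, 4), r² = 272/4 = 68.
Diameter = 2r = 2√68 ≈ 16.49.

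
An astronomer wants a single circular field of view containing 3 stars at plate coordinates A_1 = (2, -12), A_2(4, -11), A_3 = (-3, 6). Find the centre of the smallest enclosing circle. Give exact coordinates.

Side lengths²: A_1A_2² = 5, A_1A_3² = 349, A_2A_3² = 338.
Since A_1A_3² = 349 ≥ 338 + 5 = 343, the angle opposite A_1A_3 is not acute, so the smallest enclosing circle has A_1A_3 as diameter.
Centre = midpoint of A_1A_3 = (-0.5, -3), r² = 349/4 = 87.25.
Centre = (-0.5, -3).

(-0.5, -3)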